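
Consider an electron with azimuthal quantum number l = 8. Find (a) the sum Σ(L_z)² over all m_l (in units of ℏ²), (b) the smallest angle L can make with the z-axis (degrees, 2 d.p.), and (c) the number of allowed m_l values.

Σ(L_z)² = 408 ℏ²; θ_min ≈ 19.47°; 17 values

Σ m_l² = 408, so Σ(L_z)² = 408 ℏ².
cos θ_min = 8/√72, so θ_min ≈ 19.47°.
There are 2l+1 = 17 values of m_l.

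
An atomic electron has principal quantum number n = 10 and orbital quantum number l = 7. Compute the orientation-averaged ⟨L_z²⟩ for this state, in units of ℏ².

⟨L_z²⟩ = 18.67 ℏ²

The allowed m_l values are -7, -6, -5, -4, -3, -2, -1, 0, 1, 2, 3, 4, 5, 6, 7.
⟨L_z²⟩ = ℏ²·l(l+1)/3 = 18.67ℏ².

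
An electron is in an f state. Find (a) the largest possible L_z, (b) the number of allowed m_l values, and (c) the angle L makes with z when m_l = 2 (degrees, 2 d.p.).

L_z,max = 3ℏ; 7 values; θ(m_l=2) ≈ 54.74°

An f state has l = 3.
L_z,max = lℏ = 3ℏ.
There are 2l+1 = 7 values of m_l.
For m_l = 2: cos θ = 2/√12, θ ≈ 54.74°.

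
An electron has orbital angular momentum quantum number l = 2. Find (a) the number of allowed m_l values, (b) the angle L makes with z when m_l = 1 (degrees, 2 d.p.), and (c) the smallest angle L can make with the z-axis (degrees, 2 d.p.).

5 values; θ(m_l=1) ≈ 65.91°; θ_min ≈ 35.26°

There are 2l+1 = 5 values of m_l.
For m_l = 1: cos θ = 1/√6, θ ≈ 65.91°.
cos θ_min = 2/√6, so θ_min ≈ 35.26°.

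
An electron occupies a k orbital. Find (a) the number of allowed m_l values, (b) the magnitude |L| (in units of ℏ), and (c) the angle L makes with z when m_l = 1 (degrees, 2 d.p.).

The letter k corresponds to l = 7.
There are 2l+1 = 15 values of m_l.
|L| = ℏ√(7·8) = 2√14 ℏ ≈ 7.483ℏ.
For m_l = 1: cos θ = 1/√56, θ ≈ 82.32°.

15 values; |L| = 2√14 ℏ ≈ 7.483ℏ; θ(m_l=1) ≈ 82.32°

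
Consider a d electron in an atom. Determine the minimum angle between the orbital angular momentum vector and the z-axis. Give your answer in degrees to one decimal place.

D corresponds to l = 2.
|L| = ℏ√(l(l+1)) = √6 ℏ.
The smallest angle corresponds to the largest L_z, i.e. m_l = l = 2, giving L_z = 2ℏ.
cos θ_min = 2/√6, so θ_min ≈ 35.3°.

θ_min ≈ 35.3°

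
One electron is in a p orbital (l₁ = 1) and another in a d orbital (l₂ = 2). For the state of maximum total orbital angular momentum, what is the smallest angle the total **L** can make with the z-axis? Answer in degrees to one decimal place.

By the triangle rule, |l₁ − l₂| ≤ L ≤ l₁ + l₂.
Allowed values: L = 1, 2, 3.
The maximum is L = 3, with |L_tot| = ℏ√(3·4) = 2√3 ℏ.
The minimum angle with z is arccos(3/√12) ≈ 30.0°.

θ_min ≈ 30.0°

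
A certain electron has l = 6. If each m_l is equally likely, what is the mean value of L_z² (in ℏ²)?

⟨L_z²⟩ = 14 ℏ²

m_l ∈ {-6, -5, -4, -3, -2, -1, 0, 1, 2, 3, 4, 5, 6}.
Average of L_z² over 13 states: 182/13 ℏ² = 14 ℏ².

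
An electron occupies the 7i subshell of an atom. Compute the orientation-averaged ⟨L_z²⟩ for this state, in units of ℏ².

⟨L_z²⟩ = 14 ℏ²

The 7i subshell has l = 6.
m_l runs from −6 to 6, i.e. {-6, -5, -4, -3, -2, -1, 0, 1, 2, 3, 4, 5, 6}.
⟨L_z²⟩ = ℏ²·l(l+1)/3 = 14ℏ².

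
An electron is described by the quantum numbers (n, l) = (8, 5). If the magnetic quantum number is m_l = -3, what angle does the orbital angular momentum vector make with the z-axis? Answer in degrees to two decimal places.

θ ≈ 123.21°

|L|² = l(l+1)ℏ² = 30ℏ², so |L| = √30 ℏ.
L_z = m_l ℏ = −3ℏ.
cos θ = L_z/|L| = -3/√30, so θ ≈ 123.21°.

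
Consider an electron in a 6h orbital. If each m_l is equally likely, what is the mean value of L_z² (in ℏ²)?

⟨L_z²⟩ = 10 ℏ²

For 6h, l = 5.
The allowed m_l values are -5, -4, -3, -2, -1, 0, 1, 2, 3, 4, 5.
⟨L_z²⟩ = ℏ²·(Σ m_l²)/(2l+1) = ℏ²·110/11 = 10ℏ².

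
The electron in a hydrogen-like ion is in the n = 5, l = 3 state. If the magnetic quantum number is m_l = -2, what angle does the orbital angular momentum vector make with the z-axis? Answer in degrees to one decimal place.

|L|² = l(l+1)ℏ² = 12ℏ², so |L| = 2√3 ℏ.
L_z = m_l ℏ = −2ℏ.
cos θ = L_z/|L| = -2/√12, so θ ≈ 125.3°.

θ ≈ 125.3°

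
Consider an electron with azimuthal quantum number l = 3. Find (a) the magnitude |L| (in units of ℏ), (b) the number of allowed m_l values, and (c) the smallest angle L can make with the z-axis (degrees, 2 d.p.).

|L| = ℏ√(3·4) = 2√3 ℏ ≈ 3.464ℏ.
There are 2l+1 = 7 values of m_l.
cos θ_min = 3/√12, so θ_min ≈ 30.00°.

|L| = 2√3 ℏ ≈ 3.464ℏ; 7 values; θ_min ≈ 30.00°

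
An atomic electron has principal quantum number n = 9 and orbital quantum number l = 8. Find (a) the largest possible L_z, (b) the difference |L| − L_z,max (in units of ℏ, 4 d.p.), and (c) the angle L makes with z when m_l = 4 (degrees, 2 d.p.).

L_z,max = lℏ = 8ℏ.
|L| − L_z,max = (6√2 − 8)ℏ ≈ 0.4853ℏ.
For m_l = 4: cos θ = 4/√72, θ ≈ 61.87°.

L_z,max = 8ℏ; |L|−L_z,max ≈ 0.4853ℏ; θ(m_l=4) ≈ 61.87°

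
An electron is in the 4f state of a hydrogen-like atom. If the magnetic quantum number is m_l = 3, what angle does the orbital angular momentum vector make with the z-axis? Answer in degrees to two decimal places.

The 4f subshell has l = 3.
|L| = ℏ√(l(l+1)) = 2√3 ℏ.
L_z = m_l ℏ = 3ℏ.
cos θ = L_z/|L| = 3/√12, so θ ≈ 30.00°.

θ ≈ 30.00°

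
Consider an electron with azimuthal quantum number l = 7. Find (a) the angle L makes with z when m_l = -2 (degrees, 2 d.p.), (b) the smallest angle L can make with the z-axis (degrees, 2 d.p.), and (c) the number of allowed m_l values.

θ(m_l=-2) ≈ 105.50°; θ_min ≈ 20.70°; 15 values

For m_l = -2: cos θ = -2/√56, θ ≈ 105.50°.
cos θ_min = 7/√56, so θ_min ≈ 20.70°.
There are 2l+1 = 15 values of m_l.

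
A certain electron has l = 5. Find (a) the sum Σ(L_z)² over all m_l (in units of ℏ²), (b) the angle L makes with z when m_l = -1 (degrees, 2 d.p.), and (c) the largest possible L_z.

Σ m_l² = 110, so Σ(L_z)² = 110 ℏ².
For m_l = -1: cos θ = -1/√30, θ ≈ 100.52°.
L_z,max = lℏ = 5ℏ.

Σ(L_z)² = 110 ℏ²; θ(m_l=-1) ≈ 100.52°; L_z,max = 5ℏ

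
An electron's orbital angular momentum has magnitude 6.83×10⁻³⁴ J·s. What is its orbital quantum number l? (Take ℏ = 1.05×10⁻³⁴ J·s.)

l = 6

In units of ℏ, |L| ≈ 6.505.
(|L|/ℏ)² = l(l+1) ≈ 42.31 ⇒ l = 6.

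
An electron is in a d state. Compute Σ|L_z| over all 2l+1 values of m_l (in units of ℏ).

Σ|L_z| = 6 ℏ

A d state has l = 2.
The allowed m_l values are -2, -1, 0, 1, 2.
Σ|m_l| = 2·2(2+1)/2 = 6.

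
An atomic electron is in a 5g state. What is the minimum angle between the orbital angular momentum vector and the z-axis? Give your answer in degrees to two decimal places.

θ_min ≈ 26.57°

5g means n = 5, l = 4.
|L|² = l(l+1)ℏ² = 20ℏ², so |L| = 2√5 ℏ.
The smallest angle corresponds to the largest L_z, i.e. m_l = l = 4, giving L_z = 4ℏ.
cos θ_min = 4/√20, so θ_min ≈ 26.57°.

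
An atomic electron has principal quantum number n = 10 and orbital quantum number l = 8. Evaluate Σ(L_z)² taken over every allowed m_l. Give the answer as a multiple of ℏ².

m_l ∈ {-8, -7, -6, -5, -4, -3, -2, -1, 0, 1, 2, 3, 4, 5, 6, 7, 8}.
Σ m_l² = l(l+1)(2l+1)/3 = 8·9·17/3 = 408.

Σ(L_z)² = 408 ℏ²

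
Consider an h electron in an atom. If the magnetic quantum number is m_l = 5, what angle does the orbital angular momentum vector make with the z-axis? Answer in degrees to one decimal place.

The letter h corresponds to l = 5.
|L| = √(l(l+1)) ℏ = √30 ℏ.
L_z = m_l ℏ = 5ℏ.
cos θ = L_z/|L| = 5/√30, so θ ≈ 24.1°.

θ ≈ 24.1°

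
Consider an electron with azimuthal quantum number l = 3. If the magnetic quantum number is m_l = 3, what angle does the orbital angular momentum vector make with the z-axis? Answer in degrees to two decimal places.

θ ≈ 30.00°

|L|² = l(l+1)ℏ² = 12ℏ², so |L| = 2√3 ℏ.
L_z = m_l ℏ = 3ℏ.
cos θ = L_z/|L| = 3/√12, so θ ≈ 30.00°.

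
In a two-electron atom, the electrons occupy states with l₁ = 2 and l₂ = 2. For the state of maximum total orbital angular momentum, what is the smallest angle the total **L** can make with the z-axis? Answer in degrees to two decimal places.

By the triangle rule, |l₁ − l₂| ≤ L ≤ l₁ + l₂.
L ∈ {0, 1, 2, 3, 4}.
The maximum is L = 4, with |L_tot| = ℏ√(4·5) = 2√5 ℏ.
The minimum angle with z is arccos(4/√20) ≈ 26.57°.

θ_min ≈ 26.57°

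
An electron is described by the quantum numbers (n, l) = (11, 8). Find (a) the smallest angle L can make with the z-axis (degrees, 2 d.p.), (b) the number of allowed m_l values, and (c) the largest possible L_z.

cos θ_min = 8/√72, so θ_min ≈ 19.47°.
There are 2l+1 = 17 values of m_l.
L_z,max = lℏ = 8ℏ.

θ_min ≈ 19.47°; 17 values; L_z,max = 8ℏ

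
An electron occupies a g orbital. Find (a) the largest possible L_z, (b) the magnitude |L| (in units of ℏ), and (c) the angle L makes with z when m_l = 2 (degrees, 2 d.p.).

L_z,max = 4ℏ; |L| = 2√5 ℏ ≈ 4.472ℏ; θ(m_l=2) ≈ 63.43°

For a g orbital, l = 4.
L_z,max = lℏ = 4ℏ.
|L| = ℏ√(4·5) = 2√5 ℏ ≈ 4.472ℏ.
For m_l = 2: cos θ = 2/√20, θ ≈ 63.43°.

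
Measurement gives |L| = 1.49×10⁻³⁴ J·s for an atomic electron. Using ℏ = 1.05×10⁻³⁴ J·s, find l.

Dividing by ℏ: |L|/ℏ ≈ 1.419.
Set l(l+1) = 2.01; the integer solution is l = 1.

l = 1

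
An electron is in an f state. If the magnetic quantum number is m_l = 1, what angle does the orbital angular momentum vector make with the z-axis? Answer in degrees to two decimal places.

θ ≈ 73.22°

The letter f corresponds to l = 3.
|L| = ℏ√(l(l+1)) = 2√3 ℏ.
L_z = m_l ℏ = 1ℏ.
cos θ = L_z/|L| = 1/√12, so θ ≈ 73.22°.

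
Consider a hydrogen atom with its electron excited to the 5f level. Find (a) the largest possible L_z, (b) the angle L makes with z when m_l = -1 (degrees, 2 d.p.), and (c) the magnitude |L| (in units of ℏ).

L_z,max = 3ℏ; θ(m_l=-1) ≈ 106.78°; |L| = 2√3 ℏ ≈ 3.464ℏ

The 5f level has l = 3.
L_z,max = lℏ = 3ℏ.
For m_l = -1: cos θ = -1/√12, θ ≈ 106.78°.
|L| = ℏ√(3·4) = 2√3 ℏ ≈ 3.464ℏ.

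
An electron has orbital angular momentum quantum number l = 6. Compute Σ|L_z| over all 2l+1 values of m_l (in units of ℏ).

m_l runs from −6 to 6, i.e. {-6, -5, -4, -3, -2, -1, 0, 1, 2, 3, 4, 5, 6}.
Σ|m_l| = 2(1+2+…+6) = 42.

Σ|L_z| = 42 ℏ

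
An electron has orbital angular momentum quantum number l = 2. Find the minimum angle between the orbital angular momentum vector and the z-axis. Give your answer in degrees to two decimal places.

|L|² = l(l+1)ℏ² = 6ℏ², so |L| = √6 ℏ.
The smallest angle corresponds to the largest L_z, i.e. m_l = l = 2, giving L_z = 2ℏ.
cos θ_min = 2/√6, so θ_min ≈ 35.26°.

θ_min ≈ 35.26°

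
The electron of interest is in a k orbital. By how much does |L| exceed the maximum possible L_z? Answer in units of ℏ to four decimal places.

A k state has l = 7.
|L| = 2√14 ℏ ≈ 7.4833ℏ, while L_z,max = lℏ = 7ℏ.
The difference is (2√14 − 7)ℏ ≈ 0.4833ℏ.

|L| − L_z,max ≈ 0.4833ℏ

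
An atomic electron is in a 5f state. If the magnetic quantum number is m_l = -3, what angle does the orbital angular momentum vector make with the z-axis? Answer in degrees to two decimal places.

For 5f, l = 3.
|L|² = l(l+1)ℏ² = 12ℏ², so |L| = 2√3 ℏ.
L_z = m_l ℏ = −3ℏ.
cos θ = L_z/|L| = -3/√12, so θ ≈ 150.00°.

θ ≈ 150.00°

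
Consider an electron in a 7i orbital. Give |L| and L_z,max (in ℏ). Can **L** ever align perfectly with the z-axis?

The 7i subshell has l = 6.
|L| = √42 ℏ ≈ 6.4807ℏ, while L_z,max = lℏ = 6ℏ.
Since |L| > L_z,max, the vector can never point exactly along z; the closest it comes is θ_min = arccos(6/√42) ≈ 22.2°.

No: L_z,max = 6ℏ < |L| = √42 ℏ ≈ 6.481ℏ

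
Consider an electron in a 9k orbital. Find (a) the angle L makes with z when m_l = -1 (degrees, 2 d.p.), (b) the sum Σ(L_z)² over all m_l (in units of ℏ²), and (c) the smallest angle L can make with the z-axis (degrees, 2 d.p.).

The 9k subshell has l = 7.
For m_l = -1: cos θ = -1/√56, θ ≈ 97.68°.
Σ m_l² = 280, so Σ(L_z)² = 280 ℏ².
cos θ_min = 7/√56, so θ_min ≈ 20.70°.

θ(m_l=-1) ≈ 97.68°; Σ(L_z)² = 280 ℏ²; θ_min ≈ 20.70°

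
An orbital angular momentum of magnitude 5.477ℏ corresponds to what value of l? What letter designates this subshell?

l = 5 (h orbital)

(|L|/ℏ)² = l(l+1) = 30.
l² + l − 30 = 0 ⇒ l = 5.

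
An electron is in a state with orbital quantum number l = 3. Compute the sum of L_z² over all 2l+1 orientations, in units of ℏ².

Σ(L_z)² = 28 ℏ²

m_l ∈ {-3, -2, -1, 0, 1, 2, 3}.
Σ m_l² = l(l+1)(2l+1)/3 = 3·4·7/3 = 28.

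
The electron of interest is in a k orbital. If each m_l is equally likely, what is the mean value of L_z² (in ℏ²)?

For a k orbital, l = 7.
m_l runs from −7 to 7, i.e. {-7, -6, -5, -4, -3, -2, -1, 0, 1, 2, 3, 4, 5, 6, 7}.
⟨L_z²⟩ = ℏ²·l(l+1)/3 = 18.67ℏ².

⟨L_z²⟩ = 18.67 ℏ²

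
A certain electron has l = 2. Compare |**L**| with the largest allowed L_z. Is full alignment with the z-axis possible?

No: L_z,max = 2ℏ < |L| = √6 ℏ ≈ 2.449ℏ

|L| = √6 ℏ ≈ 2.4495ℏ, while L_z,max = lℏ = 2ℏ.
Since |L| > L_z,max, the vector can never point exactly along z; the closest it comes is θ_min = arccos(2/√6) ≈ 35.3°.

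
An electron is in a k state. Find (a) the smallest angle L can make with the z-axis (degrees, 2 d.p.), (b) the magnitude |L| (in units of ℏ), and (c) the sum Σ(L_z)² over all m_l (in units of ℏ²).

For a k orbital, l = 7.
cos θ_min = 7/√56, so θ_min ≈ 20.70°.
|L| = ℏ√(7·8) = 2√14 ℏ ≈ 7.483ℏ.
Σ m_l² = 280, so Σ(L_z)² = 280 ℏ².

θ_min ≈ 20.70°; |L| = 2√14 ℏ ≈ 7.483ℏ; Σ(L_z)² = 280 ℏ²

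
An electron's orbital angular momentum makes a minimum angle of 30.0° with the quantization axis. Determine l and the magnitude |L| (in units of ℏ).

l = 3, |L| = 2√3 ℏ ≈ 3.464ℏ

cos θ_min = l/√(l(l+1)) = √(l/(l+1)), so l/(l+1) = cos²(30.0°) = 0.7500.
Thus l = 0.7500/(1 − 0.7500) ≈ 3.
Then |L| = ℏ√(3·4) = 2√3 ℏ.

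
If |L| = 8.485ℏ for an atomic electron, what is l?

l = 8

(|L|/ℏ)² = l(l+1) = 72.
The positive root is l = 8.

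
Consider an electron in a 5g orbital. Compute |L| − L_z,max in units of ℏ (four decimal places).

|L| − L_z,max ≈ 0.4721ℏ

For 5g, l = 4.
|L| = 2√5 ℏ ≈ 4.4721ℏ, while L_z,max = lℏ = 4ℏ.
The difference is (2√5 − 4)ℏ ≈ 0.4721ℏ.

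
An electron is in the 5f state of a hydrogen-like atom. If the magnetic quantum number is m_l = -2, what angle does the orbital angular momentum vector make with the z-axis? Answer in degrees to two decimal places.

θ ≈ 125.26°

For 5f, l = 3.
|L|² = l(l+1)ℏ² = 12ℏ², so |L| = 2√3 ℏ.
L_z = m_l ℏ = −2ℏ.
cos θ = L_z/|L| = -2/√12, so θ ≈ 125.26°.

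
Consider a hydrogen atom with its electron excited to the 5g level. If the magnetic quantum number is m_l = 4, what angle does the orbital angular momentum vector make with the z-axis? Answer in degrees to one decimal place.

The 5g level has l = 4.
|L| = ℏ√(l(l+1)) = 2√5 ℏ.
L_z = m_l ℏ = 4ℏ.
cos θ = L_z/|L| = 4/√20, so θ ≈ 26.6°.

θ ≈ 26.6°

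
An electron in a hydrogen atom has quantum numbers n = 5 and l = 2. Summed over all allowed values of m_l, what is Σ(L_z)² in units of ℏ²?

Σ(L_z)² = 10 ℏ²

The allowed m_l values are -2, -1, 0, 1, 2.
Summing m² from −2 to 2: Σ m_l² = 10.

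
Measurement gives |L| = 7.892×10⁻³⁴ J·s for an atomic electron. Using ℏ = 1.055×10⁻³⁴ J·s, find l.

l = 7

In units of ℏ, |L| ≈ 7.481.
l(l+1) ≈ 7.481² ≈ 55.96, so l = 7.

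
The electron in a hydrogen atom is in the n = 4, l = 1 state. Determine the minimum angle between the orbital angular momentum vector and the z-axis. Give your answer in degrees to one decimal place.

θ_min ≈ 45.0°

|L| = √(l(l+1)) ℏ = √2 ℏ.
The smallest angle corresponds to the largest L_z, i.e. m_l = l = 1, giving L_z = 1ℏ.
cos θ_min = 1/√2, so θ_min ≈ 45.0°.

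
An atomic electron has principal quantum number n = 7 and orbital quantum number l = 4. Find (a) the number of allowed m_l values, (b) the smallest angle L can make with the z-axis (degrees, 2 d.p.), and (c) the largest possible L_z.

There are 2l+1 = 9 values of m_l.
cos θ_min = 4/√20, so θ_min ≈ 26.57°.
L_z,max = lℏ = 4ℏ.

9 values; θ_min ≈ 26.57°; L_z,max = 4ℏ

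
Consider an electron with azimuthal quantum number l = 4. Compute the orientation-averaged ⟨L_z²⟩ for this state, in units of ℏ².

The allowed m_l values are -4, -3, -2, -1, 0, 1, 2, 3, 4.
⟨L_z²⟩ = ℏ²·(Σ m_l²)/(2l+1) = ℏ²·60/9 = 6.667ℏ².

⟨L_z²⟩ = 6.667 ℏ²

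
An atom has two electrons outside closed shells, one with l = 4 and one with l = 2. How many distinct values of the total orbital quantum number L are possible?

5

By the triangle rule, |l₁ − l₂| ≤ L ≤ l₁ + l₂.
Allowed values: L = 2, 3, 4, 5, 6.
That is 5 values.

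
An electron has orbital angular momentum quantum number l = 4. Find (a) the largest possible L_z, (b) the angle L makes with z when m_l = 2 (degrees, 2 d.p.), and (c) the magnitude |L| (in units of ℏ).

L_z,max = 4ℏ; θ(m_l=2) ≈ 63.43°; |L| = 2√5 ℏ ≈ 4.472ℏ

L_z,max = lℏ = 4ℏ.
For m_l = 2: cos θ = 2/√20, θ ≈ 63.43°.
|L| = ℏ√(4·5) = 2√5 ℏ ≈ 4.472ℏ.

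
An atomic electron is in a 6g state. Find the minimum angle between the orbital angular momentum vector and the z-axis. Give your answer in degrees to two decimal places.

θ_min ≈ 26.57°

The 6g subshell has l = 4.
|L| = √(l(l+1)) ℏ = 2√5 ℏ.
The smallest angle corresponds to the largest L_z, i.e. m_l = l = 4, giving L_z = 4ℏ.
cos θ_min = 4/√20, so θ_min ≈ 26.57°.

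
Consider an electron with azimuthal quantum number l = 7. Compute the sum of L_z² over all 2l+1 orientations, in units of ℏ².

m_l ∈ {-7, -6, -5, -4, -3, -2, -1, 0, 1, 2, 3, 4, 5, 6, 7}.
Σ m_l² = 2·(1 + 4 + 9 + 16 + 25 + 36 + 49) = 280.

Σ(L_z)² = 280 ℏ²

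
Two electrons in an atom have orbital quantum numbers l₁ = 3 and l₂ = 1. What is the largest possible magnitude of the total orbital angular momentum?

The total orbital quantum number L ranges from |l₁ − l₂| to l₁ + l₂ in integer steps.
So L can be 2, 3, 4.
The largest magnitude corresponds to L = 4: |L_tot| = ℏ√(4·5) = 2√5 ℏ.

|L_tot|_max = 2√5 ℏ ≈ 4.472ℏ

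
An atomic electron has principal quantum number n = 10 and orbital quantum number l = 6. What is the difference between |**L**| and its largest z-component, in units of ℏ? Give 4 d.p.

|L| − L_z,max ≈ 0.4807ℏ

|L| = √42 ℏ ≈ 6.4807ℏ, while L_z,max = lℏ = 6ℏ.
The difference is (√42 − 6)ℏ ≈ 0.4807ℏ.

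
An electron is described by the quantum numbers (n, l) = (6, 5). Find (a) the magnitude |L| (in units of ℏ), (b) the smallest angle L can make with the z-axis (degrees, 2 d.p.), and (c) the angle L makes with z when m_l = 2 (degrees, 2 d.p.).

|L| = √30 ℏ ≈ 5.477ℏ; θ_min ≈ 24.09°; θ(m_l=2) ≈ 68.58°

|L| = ℏ√(5·6) = √30 ℏ ≈ 5.477ℏ.
cos θ_min = 5/√30, so θ_min ≈ 24.09°.
For m_l = 2: cos θ = 2/√30, θ ≈ 68.58°.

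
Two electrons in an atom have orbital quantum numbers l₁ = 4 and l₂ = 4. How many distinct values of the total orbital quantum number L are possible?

The total orbital quantum number L ranges from |l₁ − l₂| to l₁ + l₂ in integer steps.
So L can be 0, 1, 2, 3, 4, 5, 6, 7, 8.
That is 9 values.

9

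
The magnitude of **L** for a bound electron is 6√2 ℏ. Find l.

Since |L|² = l(l+1)ℏ², l(l+1) = 72.
Solving: l = 8.

l = 8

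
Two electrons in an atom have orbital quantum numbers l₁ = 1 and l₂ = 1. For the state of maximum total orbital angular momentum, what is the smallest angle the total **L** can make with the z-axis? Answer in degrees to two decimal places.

θ_min ≈ 35.26°

The total orbital quantum number L ranges from |l₁ − l₂| to l₁ + l₂ in integer steps.
So L can be 0, 1, 2.
The maximum is L = 2, with |L_tot| = ℏ√(2·3) = √6 ℏ.
The minimum angle with z is arccos(2/√6) ≈ 35.26°.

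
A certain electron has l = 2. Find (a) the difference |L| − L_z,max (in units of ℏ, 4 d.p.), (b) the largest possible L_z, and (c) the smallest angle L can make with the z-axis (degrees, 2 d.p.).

|L| − L_z,max = (√6 − 2)ℏ ≈ 0.4495ℏ.
L_z,max = lℏ = 2ℏ.
cos θ_min = 2/√6, so θ_min ≈ 35.26°.

|L|−L_z,max ≈ 0.4495ℏ; L_z,max = 2ℏ; θ_min ≈ 35.26°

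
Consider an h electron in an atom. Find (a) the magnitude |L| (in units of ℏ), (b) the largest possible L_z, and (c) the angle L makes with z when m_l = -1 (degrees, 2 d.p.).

For an h orbital, l = 5.
|L| = ℏ√(5·6) = √30 ℏ ≈ 5.477ℏ.
L_z,max = lℏ = 5ℏ.
For m_l = -1: cos θ = -1/√30, θ ≈ 100.52°.

|L| = √30 ℏ ≈ 5.477ℏ; L_z,max = 5ℏ; θ(m_l=-1) ≈ 100.52°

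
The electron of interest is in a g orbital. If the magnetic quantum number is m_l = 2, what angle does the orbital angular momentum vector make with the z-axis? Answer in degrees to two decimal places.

θ ≈ 63.43°

A g state has l = 4.
|L|² = l(l+1)ℏ² = 20ℏ², so |L| = 2√5 ℏ.
L_z = m_l ℏ = 2ℏ.
cos θ = L_z/|L| = 2/√20, so θ ≈ 63.43°.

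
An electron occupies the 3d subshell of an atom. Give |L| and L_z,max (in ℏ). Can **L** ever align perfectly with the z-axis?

For 3d, l = 2.
|L| = √6 ℏ ≈ 2.4495ℏ, while L_z,max = lℏ = 2ℏ.
Since |L| > L_z,max, the vector can never point exactly along z; the closest it comes is θ_min = arccos(2/√6) ≈ 35.3°.

No: L_z,max = 2ℏ < |L| = √6 ℏ ≈ 2.449ℏ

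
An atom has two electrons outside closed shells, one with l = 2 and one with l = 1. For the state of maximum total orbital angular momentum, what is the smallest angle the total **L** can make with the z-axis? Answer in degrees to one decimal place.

Angular momentum addition gives L = |l₁ − l₂|, …, l₁ + l₂.
Allowed values: L = 1, 2, 3.
The maximum is L = 3, with |L_tot| = ℏ√(3·4) = 2√3 ℏ.
The minimum angle with z is arccos(3/√12) ≈ 30.0°.

θ_min ≈ 30.0°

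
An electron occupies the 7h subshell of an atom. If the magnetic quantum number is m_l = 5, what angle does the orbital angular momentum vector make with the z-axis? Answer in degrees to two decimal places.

7h means n = 7, l = 5.
|L| = √(l(l+1)) ℏ = √30 ℏ.
L_z = m_l ℏ = 5ℏ.
cos θ = L_z/|L| = 5/√30, so θ ≈ 24.09°.

θ ≈ 24.09°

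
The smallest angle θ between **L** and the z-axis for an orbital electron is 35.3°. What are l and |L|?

l = 2, |L| = √6 ℏ ≈ 2.449ℏ

cos θ_min = l/√(l(l+1)) = √(l/(l+1)), so l/(l+1) = cos²(35.3°) = 0.6661.
Solving: l = 2.
Then |L| = ℏ√(2·3) = √6 ℏ.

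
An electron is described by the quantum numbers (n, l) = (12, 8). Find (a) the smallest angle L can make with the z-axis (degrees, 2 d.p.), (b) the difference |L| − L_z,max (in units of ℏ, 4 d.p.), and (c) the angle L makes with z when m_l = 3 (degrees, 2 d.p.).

cos θ_min = 8/√72, so θ_min ≈ 19.47°.
|L| − L_z,max = (6√2 − 8)ℏ ≈ 0.4853ℏ.
For m_l = 3: cos θ = 3/√72, θ ≈ 69.30°.

θ_min ≈ 19.47°; |L|−L_z,max ≈ 0.4853ℏ; θ(m_l=3) ≈ 69.30°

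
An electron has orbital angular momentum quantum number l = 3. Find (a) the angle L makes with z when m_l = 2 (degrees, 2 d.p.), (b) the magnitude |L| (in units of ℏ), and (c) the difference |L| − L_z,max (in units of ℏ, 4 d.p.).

For m_l = 2: cos θ = 2/√12, θ ≈ 54.74°.
|L| = ℏ√(3·4) = 2√3 ℏ ≈ 3.464ℏ.
|L| − L_z,max = (2√3 − 3)ℏ ≈ 0.4641ℏ.

θ(m_l=2) ≈ 54.74°; |L| = 2√3 ℏ ≈ 3.464ℏ; |L|−L_z,max ≈ 0.4641ℏ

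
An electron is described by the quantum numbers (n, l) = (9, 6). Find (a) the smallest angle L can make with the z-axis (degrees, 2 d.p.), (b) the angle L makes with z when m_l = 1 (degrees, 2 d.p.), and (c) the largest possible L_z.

θ_min ≈ 22.21°; θ(m_l=1) ≈ 81.12°; L_z,max = 6ℏ

cos θ_min = 6/√42, so θ_min ≈ 22.21°.
For m_l = 1: cos θ = 1/√42, θ ≈ 81.12°.
L_z,max = lℏ = 6ℏ.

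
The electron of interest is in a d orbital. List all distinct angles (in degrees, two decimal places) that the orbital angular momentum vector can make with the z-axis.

A d state has l = 2.
|L| = ℏ√(l(l+1)) = √6 ℏ.
cos θ = m_l/√6 for each m_l ∈ {-2, -1, 0, 1, 2}.

θ ∈ {35.26°, 65.91°, 90.00°, 114.09°, 144.74°}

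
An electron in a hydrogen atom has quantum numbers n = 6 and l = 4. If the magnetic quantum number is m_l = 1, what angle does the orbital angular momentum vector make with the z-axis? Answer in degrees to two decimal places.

θ ≈ 77.08°

|L| = √(l(l+1)) ℏ = 2√5 ℏ.
L_z = m_l ℏ = 1ℏ.
cos θ = L_z/|L| = 1/√20, so θ ≈ 77.08°.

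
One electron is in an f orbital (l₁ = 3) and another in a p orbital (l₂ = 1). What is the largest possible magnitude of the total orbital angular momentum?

The total orbital quantum number L ranges from |l₁ − l₂| to l₁ + l₂ in integer steps.
So L can be 2, 3, 4.
The largest magnitude corresponds to L = 4: |L_tot| = ℏ√(4·5) = 2√5 ℏ.

|L_tot|_max = 2√5 ℏ ≈ 4.472ℏ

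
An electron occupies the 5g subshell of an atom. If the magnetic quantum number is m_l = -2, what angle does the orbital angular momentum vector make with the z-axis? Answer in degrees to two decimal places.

The 5g subshell has l = 4.
|L| = ℏ√(l(l+1)) = 2√5 ℏ.
L_z = m_l ℏ = −2ℏ.
cos θ = L_z/|L| = -2/√20, so θ ≈ 116.57°.

θ ≈ 116.57°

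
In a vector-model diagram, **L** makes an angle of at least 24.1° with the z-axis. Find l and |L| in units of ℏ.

At minimum angle, m_l = l, so cos θ = l/√(l(l+1)); cos²θ = l/(l+1) = 0.8333.
Thus l = 0.8333/(1 − 0.8333) ≈ 5.
Then |L| = ℏ√(5·6) = √30 ℏ.

l = 5, |L| = √30 ℏ ≈ 5.477ℏ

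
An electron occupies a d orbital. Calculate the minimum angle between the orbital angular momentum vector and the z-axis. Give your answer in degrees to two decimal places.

θ_min ≈ 35.26°

A d state has l = 2.
|L|² = l(l+1)ℏ² = 6ℏ², so |L| = √6 ℏ.
The smallest angle corresponds to the largest L_z, i.e. m_l = l = 2, giving L_z = 2ℏ.
cos θ_min = 2/√6, so θ_min ≈ 35.26°.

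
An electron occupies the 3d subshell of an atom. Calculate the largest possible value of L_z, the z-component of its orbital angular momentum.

For 3d, l = 2.
L_z = m_l ℏ with m_l ∈ {−2, …, 2}; the maximum is m_l = 2.

L_z,max = 2ℏ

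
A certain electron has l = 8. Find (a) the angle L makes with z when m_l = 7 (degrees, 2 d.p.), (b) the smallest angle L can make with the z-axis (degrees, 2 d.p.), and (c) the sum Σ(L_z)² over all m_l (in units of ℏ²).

θ(m_l=7) ≈ 34.42°; θ_min ≈ 19.47°; Σ(L_z)² = 408 ℏ²

For m_l = 7: cos θ = 7/√72, θ ≈ 34.42°.
cos θ_min = 8/√72, so θ_min ≈ 19.47°.
Σ m_l² = 408, so Σ(L_z)² = 408 ℏ².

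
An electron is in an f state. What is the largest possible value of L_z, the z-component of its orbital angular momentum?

The letter f corresponds to l = 3.
L_z = m_l ℏ with m_l ∈ {−3, …, 3}; the maximum is m_l = 3.

L_z,max = 3ℏ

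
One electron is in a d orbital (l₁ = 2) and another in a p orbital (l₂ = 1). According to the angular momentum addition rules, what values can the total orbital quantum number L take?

L = 1, 2, 3

The total orbital quantum number L ranges from |l₁ − l₂| to l₁ + l₂ in integer steps.
L ∈ {1, 2, 3}.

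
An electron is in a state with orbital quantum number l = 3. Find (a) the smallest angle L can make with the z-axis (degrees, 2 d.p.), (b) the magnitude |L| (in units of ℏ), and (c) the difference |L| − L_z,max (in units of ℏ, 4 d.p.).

cos θ_min = 3/√12, so θ_min ≈ 30.00°.
|L| = ℏ√(3·4) = 2√3 ℏ ≈ 3.464ℏ.
|L| − L_z,max = (2√3 − 3)ℏ ≈ 0.4641ℏ.

θ_min ≈ 30.00°; |L| = 2√3 ℏ ≈ 3.464ℏ; |L|−L_z,max ≈ 0.4641ℏ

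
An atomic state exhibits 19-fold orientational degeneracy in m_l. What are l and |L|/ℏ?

l = 9, |L| = 3√10 ℏ ≈ 9.487ℏ

Since there are 2l+1 = 19 values of m_l, l = 9.
Then |L| = √(l(l+1)) ℏ = 3√10 ℏ.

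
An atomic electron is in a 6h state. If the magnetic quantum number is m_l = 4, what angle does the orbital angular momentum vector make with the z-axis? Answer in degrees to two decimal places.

6h means n = 6, l = 5.
|L| = ℏ√(l(l+1)) = √30 ℏ.
L_z = m_l ℏ = 4ℏ.
cos θ = L_z/|L| = 4/√30, so θ ≈ 43.09°.

θ ≈ 43.09°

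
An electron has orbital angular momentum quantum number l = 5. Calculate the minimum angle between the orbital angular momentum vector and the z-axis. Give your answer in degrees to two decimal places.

θ_min ≈ 24.09°

|L|² = l(l+1)ℏ² = 30ℏ², so |L| = √30 ℏ.
The smallest angle corresponds to the largest L_z, i.e. m_l = l = 5, giving L_z = 5ℏ.
cos θ_min = 5/√30, so θ_min ≈ 24.09°.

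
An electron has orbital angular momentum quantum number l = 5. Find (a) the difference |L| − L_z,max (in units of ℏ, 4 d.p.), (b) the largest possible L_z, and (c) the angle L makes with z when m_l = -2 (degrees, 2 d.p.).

|L| − L_z,max = (√30 − 5)ℏ ≈ 0.4772ℏ.
L_z,max = lℏ = 5ℏ.
For m_l = -2: cos θ = -2/√30, θ ≈ 111.42°.

|L|−L_z,max ≈ 0.4772ℏ; L_z,max = 5ℏ; θ(m_l=-2) ≈ 111.42°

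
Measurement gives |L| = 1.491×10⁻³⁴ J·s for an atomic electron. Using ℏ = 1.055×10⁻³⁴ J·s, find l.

|L|/ℏ = (1.491×10⁻³⁴)/(1.055×10⁻³⁴) ≈ 1.413.
l(l+1) ≈ 1.413² ≈ 2.00, so l = 1.

l = 1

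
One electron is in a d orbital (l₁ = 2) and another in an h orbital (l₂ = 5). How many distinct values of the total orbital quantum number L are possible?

Angular momentum addition gives L = |l₁ − l₂|, …, l₁ + l₂.
L ∈ {3, 4, 5, 6, 7}.
That is 5 values.

5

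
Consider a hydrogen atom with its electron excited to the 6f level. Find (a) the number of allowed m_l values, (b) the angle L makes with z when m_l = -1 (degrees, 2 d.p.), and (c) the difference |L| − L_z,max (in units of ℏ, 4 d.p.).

The 6f level has l = 3.
There are 2l+1 = 7 values of m_l.
For m_l = -1: cos θ = -1/√12, θ ≈ 106.78°.
|L| − L_z,max = (2√3 − 3)ℏ ≈ 0.4641ℏ.

7 values; θ(m_l=-1) ≈ 106.78°; |L|−L_z,max ≈ 0.4641ℏ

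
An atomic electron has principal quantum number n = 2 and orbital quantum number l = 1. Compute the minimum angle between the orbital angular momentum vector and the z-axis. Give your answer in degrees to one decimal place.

|L| = √(l(l+1)) ℏ = √2 ℏ.
The smallest angle corresponds to the largest L_z, i.e. m_l = l = 1, giving L_z = 1ℏ.
cos θ_min = 1/√2, so θ_min ≈ 45.0°.

θ_min ≈ 45.0°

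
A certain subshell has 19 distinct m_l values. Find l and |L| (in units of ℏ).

l = 9, |L| = 3√10 ℏ ≈ 9.487ℏ

Since there are 2l+1 = 19 values of m_l, l = 9.
Then |L| = √(l(l+1)) ℏ = 3√10 ℏ.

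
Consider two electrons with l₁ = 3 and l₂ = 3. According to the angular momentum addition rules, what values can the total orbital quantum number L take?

By the triangle rule, |l₁ − l₂| ≤ L ≤ l₁ + l₂.
So L can be 0, 1, 2, 3, 4, 5, 6.

L = 0, 1, 2, 3, 4, 5, 6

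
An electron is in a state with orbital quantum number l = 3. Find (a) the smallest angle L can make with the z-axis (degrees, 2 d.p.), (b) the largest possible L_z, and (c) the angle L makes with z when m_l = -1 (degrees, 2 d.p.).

θ_min ≈ 30.00°; L_z,max = 3ℏ; θ(m_l=-1) ≈ 106.78°

cos θ_min = 3/√12, so θ_min ≈ 30.00°.
L_z,max = lℏ = 3ℏ.
For m_l = -1: cos θ = -1/√12, θ ≈ 106.78°.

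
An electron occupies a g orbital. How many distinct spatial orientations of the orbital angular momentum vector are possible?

9

The letter g corresponds to l = 4.
The number of m_l values is 2l + 1 = 2·4 + 1 = 9.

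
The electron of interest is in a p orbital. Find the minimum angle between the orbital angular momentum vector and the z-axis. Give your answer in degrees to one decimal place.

A p state has l = 1.
|L|² = l(l+1)ℏ² = 2ℏ², so |L| = √2 ℏ.
The smallest angle corresponds to the largest L_z, i.e. m_l = l = 1, giving L_z = 1ℏ.
cos θ_min = 1/√2, so θ_min ≈ 45.0°.

θ_min ≈ 45.0°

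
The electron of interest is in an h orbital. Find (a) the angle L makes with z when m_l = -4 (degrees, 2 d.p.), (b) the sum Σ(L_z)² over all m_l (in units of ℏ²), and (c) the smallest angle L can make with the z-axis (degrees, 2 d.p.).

An h state has l = 5.
For m_l = -4: cos θ = -4/√30, θ ≈ 136.91°.
Σ m_l² = 110, so Σ(L_z)² = 110 ℏ².
cos θ_min = 5/√30, so θ_min ≈ 24.09°.

θ(m_l=-4) ≈ 136.91°; Σ(L_z)² = 110 ℏ²; θ_min ≈ 24.09°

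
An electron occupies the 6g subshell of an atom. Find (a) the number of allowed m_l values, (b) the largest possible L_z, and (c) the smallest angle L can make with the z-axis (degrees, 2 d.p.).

For 6g, l = 4.
There are 2l+1 = 9 values of m_l.
L_z,max = lℏ = 4ℏ.
cos θ_min = 4/√20, so θ_min ≈ 26.57°.

9 values; L_z,max = 4ℏ; θ_min ≈ 26.57°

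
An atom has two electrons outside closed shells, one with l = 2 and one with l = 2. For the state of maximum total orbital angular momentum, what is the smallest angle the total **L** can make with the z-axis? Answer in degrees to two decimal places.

Angular momentum addition gives L = |l₁ − l₂|, …, l₁ + l₂.
Allowed values: L = 0, 1, 2, 3, 4.
The maximum is L = 4, with |L_tot| = ℏ√(4·5) = 2√5 ℏ.
The minimum angle with z is arccos(4/√20) ≈ 26.57°.

θ_min ≈ 26.57°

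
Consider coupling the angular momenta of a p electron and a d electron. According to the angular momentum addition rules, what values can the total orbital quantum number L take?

L = 1, 2, 3

Angular momentum addition gives L = |l₁ − l₂|, …, l₁ + l₂.
L ∈ {1, 2, 3}.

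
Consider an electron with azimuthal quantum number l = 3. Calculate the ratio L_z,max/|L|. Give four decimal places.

|L| = 2√3 ℏ ≈ 3.4641ℏ, while L_z,max = lℏ = 3ℏ.
L_z,max/|L| = 3/√12 = 0.8660.

L_z,max/|L| = 0.8660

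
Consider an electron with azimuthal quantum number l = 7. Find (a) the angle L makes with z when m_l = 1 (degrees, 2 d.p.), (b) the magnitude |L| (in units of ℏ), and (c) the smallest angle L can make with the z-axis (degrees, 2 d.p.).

For m_l = 1: cos θ = 1/√56, θ ≈ 82.32°.
|L| = ℏ√(7·8) = 2√14 ℏ ≈ 7.483ℏ.
cos θ_min = 7/√56, so θ_min ≈ 20.70°.

θ(m_l=1) ≈ 82.32°; |L| = 2√14 ℏ ≈ 7.483ℏ; θ_min ≈ 20.70°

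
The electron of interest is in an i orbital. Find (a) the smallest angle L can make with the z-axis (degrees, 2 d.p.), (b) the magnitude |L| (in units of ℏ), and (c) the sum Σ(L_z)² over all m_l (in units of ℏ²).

θ_min ≈ 22.21°; |L| = √42 ℏ ≈ 6.481ℏ; Σ(L_z)² = 182 ℏ²

For an i orbital, l = 6.
cos θ_min = 6/√42, so θ_min ≈ 22.21°.
|L| = ℏ√(6·7) = √42 ℏ ≈ 6.481ℏ.
Σ m_l² = 182, so Σ(L_z)² = 182 ℏ².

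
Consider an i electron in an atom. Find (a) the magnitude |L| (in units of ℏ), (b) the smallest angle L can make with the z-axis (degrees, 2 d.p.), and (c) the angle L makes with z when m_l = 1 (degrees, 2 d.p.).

The letter i corresponds to l = 6.
|L| = ℏ√(6·7) = √42 ℏ ≈ 6.481ℏ.
cos θ_min = 6/√42, so θ_min ≈ 22.21°.
For m_l = 1: cos θ = 1/√42, θ ≈ 81.12°.

|L| = √42 ℏ ≈ 6.481ℏ; θ_min ≈ 22.21°; θ(m_l=1) ≈ 81.12°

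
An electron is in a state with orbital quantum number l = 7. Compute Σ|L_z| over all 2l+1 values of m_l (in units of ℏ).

The allowed m_l values are -7, -6, -5, -4, -3, -2, -1, 0, 1, 2, 3, 4, 5, 6, 7.
Σ|m_l| = 2·7(7+1)/2 = 56.

Σ|L_z| = 56 ℏ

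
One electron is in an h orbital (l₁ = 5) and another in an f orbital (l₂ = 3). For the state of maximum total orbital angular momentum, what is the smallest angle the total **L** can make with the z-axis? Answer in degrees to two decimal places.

θ_min ≈ 19.47°

L runs from |5 − 3| = 2 to 5 + 3 = 8.
Allowed values: L = 2, 3, 4, 5, 6, 7, 8.
The maximum is L = 8, with |L_tot| = ℏ√(8·9) = 6√2 ℏ.
The minimum angle with z is arccos(8/√72) ≈ 19.47°.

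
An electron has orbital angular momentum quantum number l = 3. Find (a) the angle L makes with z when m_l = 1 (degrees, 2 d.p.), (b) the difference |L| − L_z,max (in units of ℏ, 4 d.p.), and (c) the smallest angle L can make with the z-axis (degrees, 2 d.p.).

θ(m_l=1) ≈ 73.22°; |L|−L_z,max ≈ 0.4641ℏ; θ_min ≈ 30.00°

For m_l = 1: cos θ = 1/√12, θ ≈ 73.22°.
|L| − L_z,max = (2√3 − 3)ℏ ≈ 0.4641ℏ.
cos θ_min = 3/√12, so θ_min ≈ 30.00°.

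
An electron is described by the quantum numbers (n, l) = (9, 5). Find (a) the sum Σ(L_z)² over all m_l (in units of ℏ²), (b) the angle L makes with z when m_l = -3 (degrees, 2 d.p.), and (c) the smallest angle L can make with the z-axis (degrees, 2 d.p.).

Σ m_l² = 110, so Σ(L_z)² = 110 ℏ².
For m_l = -3: cos θ = -3/√30, θ ≈ 123.21°.
cos θ_min = 5/√30, so θ_min ≈ 24.09°.

Σ(L_z)² = 110 ℏ²; θ(m_l=-3) ≈ 123.21°; θ_min ≈ 24.09°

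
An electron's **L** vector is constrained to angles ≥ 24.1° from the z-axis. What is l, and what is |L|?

cos θ_min = l/√(l(l+1)) = √(l/(l+1)), so l/(l+1) = cos²(24.1°) = 0.8333.
Solving: l = 5.
Then |L| = ℏ√(5·6) = √30 ℏ.

l = 5, |L| = √30 ℏ ≈ 5.477ℏ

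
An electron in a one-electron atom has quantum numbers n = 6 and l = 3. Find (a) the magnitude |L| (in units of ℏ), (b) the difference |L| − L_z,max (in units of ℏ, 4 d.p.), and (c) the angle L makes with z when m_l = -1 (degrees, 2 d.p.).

|L| = 2√3 ℏ ≈ 3.464ℏ; |L|−L_z,max ≈ 0.4641ℏ; θ(m_l=-1) ≈ 106.78°

|L| = ℏ√(3·4) = 2√3 ℏ ≈ 3.464ℏ.
|L| − L_z,max = (2√3 − 3)ℏ ≈ 0.4641ℏ.
For m_l = -1: cos θ = -1/√12, θ ≈ 106.78°.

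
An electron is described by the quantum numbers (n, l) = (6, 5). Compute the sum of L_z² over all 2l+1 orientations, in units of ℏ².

m_l ∈ {-5, -4, -3, -2, -1, 0, 1, 2, 3, 4, 5}.
Σ m_l² = 2·(1 + 4 + 9 + 16 + 25) = 110.

Σ(L_z)² = 110 ℏ²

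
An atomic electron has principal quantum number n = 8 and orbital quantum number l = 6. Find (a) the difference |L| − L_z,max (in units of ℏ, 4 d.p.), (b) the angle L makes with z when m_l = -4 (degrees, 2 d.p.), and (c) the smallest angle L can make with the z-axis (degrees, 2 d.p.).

|L| − L_z,max = (√42 − 6)ℏ ≈ 0.4807ℏ.
For m_l = -4: cos θ = -4/√42, θ ≈ 128.11°.
cos θ_min = 6/√42, so θ_min ≈ 22.21°.

|L|−L_z,max ≈ 0.4807ℏ; θ(m_l=-4) ≈ 128.11°; θ_min ≈ 22.21°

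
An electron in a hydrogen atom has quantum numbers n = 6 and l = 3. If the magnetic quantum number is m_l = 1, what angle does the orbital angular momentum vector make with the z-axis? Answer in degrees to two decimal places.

|L| = √(l(l+1)) ℏ = 2√3 ℏ.
L_z = m_l ℏ = 1ℏ.
cos θ = L_z/|L| = 1/√12, so θ ≈ 73.22°.

θ ≈ 73.22°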